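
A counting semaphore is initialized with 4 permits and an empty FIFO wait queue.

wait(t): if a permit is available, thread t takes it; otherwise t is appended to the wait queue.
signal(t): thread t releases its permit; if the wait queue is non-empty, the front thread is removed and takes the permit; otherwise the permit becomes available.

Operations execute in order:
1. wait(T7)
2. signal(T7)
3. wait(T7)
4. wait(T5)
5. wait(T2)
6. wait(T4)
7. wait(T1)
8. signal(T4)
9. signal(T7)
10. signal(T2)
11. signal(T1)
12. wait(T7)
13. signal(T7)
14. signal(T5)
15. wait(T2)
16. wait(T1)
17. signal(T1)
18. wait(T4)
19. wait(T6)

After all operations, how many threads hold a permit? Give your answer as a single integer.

Answer: 3

Derivation:
Step 1: wait(T7) -> count=3 queue=[] holders={T7}
Step 2: signal(T7) -> count=4 queue=[] holders={none}
Step 3: wait(T7) -> count=3 queue=[] holders={T7}
Step 4: wait(T5) -> count=2 queue=[] holders={T5,T7}
Step 5: wait(T2) -> count=1 queue=[] holders={T2,T5,T7}
Step 6: wait(T4) -> count=0 queue=[] holders={T2,T4,T5,T7}
Step 7: wait(T1) -> count=0 queue=[T1] holders={T2,T4,T5,T7}
Step 8: signal(T4) -> count=0 queue=[] holders={T1,T2,T5,T7}
Step 9: signal(T7) -> count=1 queue=[] holders={T1,T2,T5}
Step 10: signal(T2) -> count=2 queue=[] holders={T1,T5}
Step 11: signal(T1) -> count=3 queue=[] holders={T5}
Step 12: wait(T7) -> count=2 queue=[] holders={T5,T7}
Step 13: signal(T7) -> count=3 queue=[] holders={T5}
Step 14: signal(T5) -> count=4 queue=[] holders={none}
Step 15: wait(T2) -> count=3 queue=[] holders={T2}
Step 16: wait(T1) -> count=2 queue=[] holders={T1,T2}
Step 17: signal(T1) -> count=3 queue=[] holders={T2}
Step 18: wait(T4) -> count=2 queue=[] holders={T2,T4}
Step 19: wait(T6) -> count=1 queue=[] holders={T2,T4,T6}
Final holders: {T2,T4,T6} -> 3 thread(s)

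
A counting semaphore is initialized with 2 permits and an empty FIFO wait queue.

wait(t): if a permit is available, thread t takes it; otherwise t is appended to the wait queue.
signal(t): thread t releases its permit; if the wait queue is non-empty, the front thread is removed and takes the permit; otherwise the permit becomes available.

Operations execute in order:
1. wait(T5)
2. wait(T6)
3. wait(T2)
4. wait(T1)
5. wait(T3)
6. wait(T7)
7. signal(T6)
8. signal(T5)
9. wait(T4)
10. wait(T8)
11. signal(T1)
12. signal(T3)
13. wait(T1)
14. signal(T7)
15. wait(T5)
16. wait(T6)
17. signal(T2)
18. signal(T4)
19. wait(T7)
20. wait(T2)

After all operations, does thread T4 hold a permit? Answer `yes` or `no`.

Step 1: wait(T5) -> count=1 queue=[] holders={T5}
Step 2: wait(T6) -> count=0 queue=[] holders={T5,T6}
Step 3: wait(T2) -> count=0 queue=[T2] holders={T5,T6}
Step 4: wait(T1) -> count=0 queue=[T2,T1] holders={T5,T6}
Step 5: wait(T3) -> count=0 queue=[T2,T1,T3] holders={T5,T6}
Step 6: wait(T7) -> count=0 queue=[T2,T1,T3,T7] holders={T5,T6}
Step 7: signal(T6) -> count=0 queue=[T1,T3,T7] holders={T2,T5}
Step 8: signal(T5) -> count=0 queue=[T3,T7] holders={T1,T2}
Step 9: wait(T4) -> count=0 queue=[T3,T7,T4] holders={T1,T2}
Step 10: wait(T8) -> count=0 queue=[T3,T7,T4,T8] holders={T1,T2}
Step 11: signal(T1) -> count=0 queue=[T7,T4,T8] holders={T2,T3}
Step 12: signal(T3) -> count=0 queue=[T4,T8] holders={T2,T7}
Step 13: wait(T1) -> count=0 queue=[T4,T8,T1] holders={T2,T7}
Step 14: signal(T7) -> count=0 queue=[T8,T1] holders={T2,T4}
Step 15: wait(T5) -> count=0 queue=[T8,T1,T5] holders={T2,T4}
Step 16: wait(T6) -> count=0 queue=[T8,T1,T5,T6] holders={T2,T4}
Step 17: signal(T2) -> count=0 queue=[T1,T5,T6] holders={T4,T8}
Step 18: signal(T4) -> count=0 queue=[T5,T6] holders={T1,T8}
Step 19: wait(T7) -> count=0 queue=[T5,T6,T7] holders={T1,T8}
Step 20: wait(T2) -> count=0 queue=[T5,T6,T7,T2] holders={T1,T8}
Final holders: {T1,T8} -> T4 not in holders

Answer: no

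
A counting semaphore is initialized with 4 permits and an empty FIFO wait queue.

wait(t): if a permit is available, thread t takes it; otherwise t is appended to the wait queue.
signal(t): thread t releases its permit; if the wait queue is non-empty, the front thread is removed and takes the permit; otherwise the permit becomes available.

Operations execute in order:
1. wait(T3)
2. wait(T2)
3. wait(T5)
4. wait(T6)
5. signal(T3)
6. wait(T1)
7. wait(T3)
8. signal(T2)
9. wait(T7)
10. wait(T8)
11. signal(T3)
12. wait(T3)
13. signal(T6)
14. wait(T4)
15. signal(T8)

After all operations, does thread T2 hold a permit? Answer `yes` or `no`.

Answer: no

Derivation:
Step 1: wait(T3) -> count=3 queue=[] holders={T3}
Step 2: wait(T2) -> count=2 queue=[] holders={T2,T3}
Step 3: wait(T5) -> count=1 queue=[] holders={T2,T3,T5}
Step 4: wait(T6) -> count=0 queue=[] holders={T2,T3,T5,T6}
Step 5: signal(T3) -> count=1 queue=[] holders={T2,T5,T6}
Step 6: wait(T1) -> count=0 queue=[] holders={T1,T2,T5,T6}
Step 7: wait(T3) -> count=0 queue=[T3] holders={T1,T2,T5,T6}
Step 8: signal(T2) -> count=0 queue=[] holders={T1,T3,T5,T6}
Step 9: wait(T7) -> count=0 queue=[T7] holders={T1,T3,T5,T6}
Step 10: wait(T8) -> count=0 queue=[T7,T8] holders={T1,T3,T5,T6}
Step 11: signal(T3) -> count=0 queue=[T8] holders={T1,T5,T6,T7}
Step 12: wait(T3) -> count=0 queue=[T8,T3] holders={T1,T5,T6,T7}
Step 13: signal(T6) -> count=0 queue=[T3] holders={T1,T5,T7,T8}
Step 14: wait(T4) -> count=0 queue=[T3,T4] holders={T1,T5,T7,T8}
Step 15: signal(T8) -> count=0 queue=[T4] holders={T1,T3,T5,T7}
Final holders: {T1,T3,T5,T7} -> T2 not in holders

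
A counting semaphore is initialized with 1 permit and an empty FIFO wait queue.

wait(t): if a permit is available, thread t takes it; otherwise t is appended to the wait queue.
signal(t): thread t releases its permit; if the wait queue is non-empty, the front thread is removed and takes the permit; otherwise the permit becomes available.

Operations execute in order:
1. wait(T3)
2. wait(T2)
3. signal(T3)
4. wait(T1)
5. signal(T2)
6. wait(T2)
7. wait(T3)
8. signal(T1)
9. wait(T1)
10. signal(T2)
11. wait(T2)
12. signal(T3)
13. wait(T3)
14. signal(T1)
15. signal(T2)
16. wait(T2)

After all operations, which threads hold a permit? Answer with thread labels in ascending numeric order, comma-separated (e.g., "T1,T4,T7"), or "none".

Answer: T3

Derivation:
Step 1: wait(T3) -> count=0 queue=[] holders={T3}
Step 2: wait(T2) -> count=0 queue=[T2] holders={T3}
Step 3: signal(T3) -> count=0 queue=[] holders={T2}
Step 4: wait(T1) -> count=0 queue=[T1] holders={T2}
Step 5: signal(T2) -> count=0 queue=[] holders={T1}
Step 6: wait(T2) -> count=0 queue=[T2] holders={T1}
Step 7: wait(T3) -> count=0 queue=[T2,T3] holders={T1}
Step 8: signal(T1) -> count=0 queue=[T3] holders={T2}
Step 9: wait(T1) -> count=0 queue=[T3,T1] holders={T2}
Step 10: signal(T2) -> count=0 queue=[T1] holders={T3}
Step 11: wait(T2) -> count=0 queue=[T1,T2] holders={T3}
Step 12: signal(T3) -> count=0 queue=[T2] holders={T1}
Step 13: wait(T3) -> count=0 queue=[T2,T3] holders={T1}
Step 14: signal(T1) -> count=0 queue=[T3] holders={T2}
Step 15: signal(T2) -> count=0 queue=[] holders={T3}
Step 16: wait(T2) -> count=0 queue=[T2] holders={T3}
Final holders: T3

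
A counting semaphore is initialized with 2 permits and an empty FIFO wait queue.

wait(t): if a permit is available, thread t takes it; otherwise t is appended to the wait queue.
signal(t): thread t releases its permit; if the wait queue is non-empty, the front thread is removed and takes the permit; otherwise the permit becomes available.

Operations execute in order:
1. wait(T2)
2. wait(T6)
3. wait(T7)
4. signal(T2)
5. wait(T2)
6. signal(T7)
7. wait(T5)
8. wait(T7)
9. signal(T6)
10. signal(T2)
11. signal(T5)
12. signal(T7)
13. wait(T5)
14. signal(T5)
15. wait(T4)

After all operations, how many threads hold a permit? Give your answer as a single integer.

Step 1: wait(T2) -> count=1 queue=[] holders={T2}
Step 2: wait(T6) -> count=0 queue=[] holders={T2,T6}
Step 3: wait(T7) -> count=0 queue=[T7] holders={T2,T6}
Step 4: signal(T2) -> count=0 queue=[] holders={T6,T7}
Step 5: wait(T2) -> count=0 queue=[T2] holders={T6,T7}
Step 6: signal(T7) -> count=0 queue=[] holders={T2,T6}
Step 7: wait(T5) -> count=0 queue=[T5] holders={T2,T6}
Step 8: wait(T7) -> count=0 queue=[T5,T7] holders={T2,T6}
Step 9: signal(T6) -> count=0 queue=[T7] holders={T2,T5}
Step 10: signal(T2) -> count=0 queue=[] holders={T5,T7}
Step 11: signal(T5) -> count=1 queue=[] holders={T7}
Step 12: signal(T7) -> count=2 queue=[] holders={none}
Step 13: wait(T5) -> count=1 queue=[] holders={T5}
Step 14: signal(T5) -> count=2 queue=[] holders={none}
Step 15: wait(T4) -> count=1 queue=[] holders={T4}
Final holders: {T4} -> 1 thread(s)

Answer: 1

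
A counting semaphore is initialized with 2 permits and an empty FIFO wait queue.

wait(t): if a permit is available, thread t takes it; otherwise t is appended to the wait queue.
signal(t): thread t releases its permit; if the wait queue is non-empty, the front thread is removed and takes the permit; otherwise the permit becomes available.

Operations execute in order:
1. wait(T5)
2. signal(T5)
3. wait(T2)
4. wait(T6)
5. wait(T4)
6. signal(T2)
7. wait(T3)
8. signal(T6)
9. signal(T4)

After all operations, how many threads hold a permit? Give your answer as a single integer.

Step 1: wait(T5) -> count=1 queue=[] holders={T5}
Step 2: signal(T5) -> count=2 queue=[] holders={none}
Step 3: wait(T2) -> count=1 queue=[] holders={T2}
Step 4: wait(T6) -> count=0 queue=[] holders={T2,T6}
Step 5: wait(T4) -> count=0 queue=[T4] holders={T2,T6}
Step 6: signal(T2) -> count=0 queue=[] holders={T4,T6}
Step 7: wait(T3) -> count=0 queue=[T3] holders={T4,T6}
Step 8: signal(T6) -> count=0 queue=[] holders={T3,T4}
Step 9: signal(T4) -> count=1 queue=[] holders={T3}
Final holders: {T3} -> 1 thread(s)

Answer: 1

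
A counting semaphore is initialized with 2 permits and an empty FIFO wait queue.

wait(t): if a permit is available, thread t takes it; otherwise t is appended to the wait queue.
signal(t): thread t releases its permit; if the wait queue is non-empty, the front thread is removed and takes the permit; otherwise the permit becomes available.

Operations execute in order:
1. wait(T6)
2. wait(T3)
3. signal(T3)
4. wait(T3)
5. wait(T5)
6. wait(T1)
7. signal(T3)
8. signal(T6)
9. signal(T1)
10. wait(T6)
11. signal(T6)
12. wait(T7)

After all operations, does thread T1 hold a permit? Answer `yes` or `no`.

Answer: no

Derivation:
Step 1: wait(T6) -> count=1 queue=[] holders={T6}
Step 2: wait(T3) -> count=0 queue=[] holders={T3,T6}
Step 3: signal(T3) -> count=1 queue=[] holders={T6}
Step 4: wait(T3) -> count=0 queue=[] holders={T3,T6}
Step 5: wait(T5) -> count=0 queue=[T5] holders={T3,T6}
Step 6: wait(T1) -> count=0 queue=[T5,T1] holders={T3,T6}
Step 7: signal(T3) -> count=0 queue=[T1] holders={T5,T6}
Step 8: signal(T6) -> count=0 queue=[] holders={T1,T5}
Step 9: signal(T1) -> count=1 queue=[] holders={T5}
Step 10: wait(T6) -> count=0 queue=[] holders={T5,T6}
Step 11: signal(T6) -> count=1 queue=[] holders={T5}
Step 12: wait(T7) -> count=0 queue=[] holders={T5,T7}
Final holders: {T5,T7} -> T1 not in holders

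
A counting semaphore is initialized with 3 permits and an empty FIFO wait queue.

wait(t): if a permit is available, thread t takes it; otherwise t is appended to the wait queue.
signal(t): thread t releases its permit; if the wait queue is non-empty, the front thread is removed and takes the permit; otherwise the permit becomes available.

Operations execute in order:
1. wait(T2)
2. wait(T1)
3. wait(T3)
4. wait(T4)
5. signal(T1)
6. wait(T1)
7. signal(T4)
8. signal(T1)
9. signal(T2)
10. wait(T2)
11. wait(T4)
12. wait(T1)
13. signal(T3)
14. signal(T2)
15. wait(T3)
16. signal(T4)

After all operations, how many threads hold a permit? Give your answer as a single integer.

Answer: 2

Derivation:
Step 1: wait(T2) -> count=2 queue=[] holders={T2}
Step 2: wait(T1) -> count=1 queue=[] holders={T1,T2}
Step 3: wait(T3) -> count=0 queue=[] holders={T1,T2,T3}
Step 4: wait(T4) -> count=0 queue=[T4] holders={T1,T2,T3}
Step 5: signal(T1) -> count=0 queue=[] holders={T2,T3,T4}
Step 6: wait(T1) -> count=0 queue=[T1] holders={T2,T3,T4}
Step 7: signal(T4) -> count=0 queue=[] holders={T1,T2,T3}
Step 8: signal(T1) -> count=1 queue=[] holders={T2,T3}
Step 9: signal(T2) -> count=2 queue=[] holders={T3}
Step 10: wait(T2) -> count=1 queue=[] holders={T2,T3}
Step 11: wait(T4) -> count=0 queue=[] holders={T2,T3,T4}
Step 12: wait(T1) -> count=0 queue=[T1] holders={T2,T3,T4}
Step 13: signal(T3) -> count=0 queue=[] holders={T1,T2,T4}
Step 14: signal(T2) -> count=1 queue=[] holders={T1,T4}
Step 15: wait(T3) -> count=0 queue=[] holders={T1,T3,T4}
Step 16: signal(T4) -> count=1 queue=[] holders={T1,T3}
Final holders: {T1,T3} -> 2 thread(s)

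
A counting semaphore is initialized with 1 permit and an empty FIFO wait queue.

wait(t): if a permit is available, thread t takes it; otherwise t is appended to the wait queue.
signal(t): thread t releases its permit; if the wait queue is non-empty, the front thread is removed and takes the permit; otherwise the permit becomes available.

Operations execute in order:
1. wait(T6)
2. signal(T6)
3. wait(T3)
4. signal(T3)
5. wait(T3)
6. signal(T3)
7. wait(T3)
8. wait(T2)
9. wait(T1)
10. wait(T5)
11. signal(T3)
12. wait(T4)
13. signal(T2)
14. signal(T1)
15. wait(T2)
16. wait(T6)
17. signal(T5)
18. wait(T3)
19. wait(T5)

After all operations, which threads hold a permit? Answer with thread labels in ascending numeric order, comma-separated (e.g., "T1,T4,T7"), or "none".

Answer: T4

Derivation:
Step 1: wait(T6) -> count=0 queue=[] holders={T6}
Step 2: signal(T6) -> count=1 queue=[] holders={none}
Step 3: wait(T3) -> count=0 queue=[] holders={T3}
Step 4: signal(T3) -> count=1 queue=[] holders={none}
Step 5: wait(T3) -> count=0 queue=[] holders={T3}
Step 6: signal(T3) -> count=1 queue=[] holders={none}
Step 7: wait(T3) -> count=0 queue=[] holders={T3}
Step 8: wait(T2) -> count=0 queue=[T2] holders={T3}
Step 9: wait(T1) -> count=0 queue=[T2,T1] holders={T3}
Step 10: wait(T5) -> count=0 queue=[T2,T1,T5] holders={T3}
Step 11: signal(T3) -> count=0 queue=[T1,T5] holders={T2}
Step 12: wait(T4) -> count=0 queue=[T1,T5,T4] holders={T2}
Step 13: signal(T2) -> count=0 queue=[T5,T4] holders={T1}
Step 14: signal(T1) -> count=0 queue=[T4] holders={T5}
Step 15: wait(T2) -> count=0 queue=[T4,T2] holders={T5}
Step 16: wait(T6) -> count=0 queue=[T4,T2,T6] holders={T5}
Step 17: signal(T5) -> count=0 queue=[T2,T6] holders={T4}
Step 18: wait(T3) -> count=0 queue=[T2,T6,T3] holders={T4}
Step 19: wait(T5) -> count=0 queue=[T2,T6,T3,T5] holders={T4}
Final holders: T4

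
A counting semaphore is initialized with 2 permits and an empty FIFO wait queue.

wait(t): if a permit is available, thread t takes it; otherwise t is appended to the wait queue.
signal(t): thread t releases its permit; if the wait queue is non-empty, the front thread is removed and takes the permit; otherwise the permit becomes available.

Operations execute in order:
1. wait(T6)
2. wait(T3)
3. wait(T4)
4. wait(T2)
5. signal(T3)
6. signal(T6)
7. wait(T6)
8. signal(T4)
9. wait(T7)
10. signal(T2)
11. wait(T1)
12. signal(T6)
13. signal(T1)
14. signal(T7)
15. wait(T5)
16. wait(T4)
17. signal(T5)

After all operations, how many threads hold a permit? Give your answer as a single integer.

Step 1: wait(T6) -> count=1 queue=[] holders={T6}
Step 2: wait(T3) -> count=0 queue=[] holders={T3,T6}
Step 3: wait(T4) -> count=0 queue=[T4] holders={T3,T6}
Step 4: wait(T2) -> count=0 queue=[T4,T2] holders={T3,T6}
Step 5: signal(T3) -> count=0 queue=[T2] holders={T4,T6}
Step 6: signal(T6) -> count=0 queue=[] holders={T2,T4}
Step 7: wait(T6) -> count=0 queue=[T6] holders={T2,T4}
Step 8: signal(T4) -> count=0 queue=[] holders={T2,T6}
Step 9: wait(T7) -> count=0 queue=[T7] holders={T2,T6}
Step 10: signal(T2) -> count=0 queue=[] holders={T6,T7}
Step 11: wait(T1) -> count=0 queue=[T1] holders={T6,T7}
Step 12: signal(T6) -> count=0 queue=[] holders={T1,T7}
Step 13: signal(T1) -> count=1 queue=[] holders={T7}
Step 14: signal(T7) -> count=2 queue=[] holders={none}
Step 15: wait(T5) -> count=1 queue=[] holders={T5}
Step 16: wait(T4) -> count=0 queue=[] holders={T4,T5}
Step 17: signal(T5) -> count=1 queue=[] holders={T4}
Final holders: {T4} -> 1 thread(s)

Answer: 1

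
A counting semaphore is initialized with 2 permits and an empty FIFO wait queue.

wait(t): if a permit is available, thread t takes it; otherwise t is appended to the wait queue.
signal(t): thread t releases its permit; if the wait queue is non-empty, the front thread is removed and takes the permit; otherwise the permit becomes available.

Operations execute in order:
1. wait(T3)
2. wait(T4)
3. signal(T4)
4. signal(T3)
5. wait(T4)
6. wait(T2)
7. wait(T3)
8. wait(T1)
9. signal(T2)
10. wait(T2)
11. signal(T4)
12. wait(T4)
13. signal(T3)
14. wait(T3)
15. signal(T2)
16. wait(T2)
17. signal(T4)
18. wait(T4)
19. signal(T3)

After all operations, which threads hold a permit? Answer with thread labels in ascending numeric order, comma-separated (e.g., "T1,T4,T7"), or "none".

Step 1: wait(T3) -> count=1 queue=[] holders={T3}
Step 2: wait(T4) -> count=0 queue=[] holders={T3,T4}
Step 3: signal(T4) -> count=1 queue=[] holders={T3}
Step 4: signal(T3) -> count=2 queue=[] holders={none}
Step 5: wait(T4) -> count=1 queue=[] holders={T4}
Step 6: wait(T2) -> count=0 queue=[] holders={T2,T4}
Step 7: wait(T3) -> count=0 queue=[T3] holders={T2,T4}
Step 8: wait(T1) -> count=0 queue=[T3,T1] holders={T2,T4}
Step 9: signal(T2) -> count=0 queue=[T1] holders={T3,T4}
Step 10: wait(T2) -> count=0 queue=[T1,T2] holders={T3,T4}
Step 11: signal(T4) -> count=0 queue=[T2] holders={T1,T3}
Step 12: wait(T4) -> count=0 queue=[T2,T4] holders={T1,T3}
Step 13: signal(T3) -> count=0 queue=[T4] holders={T1,T2}
Step 14: wait(T3) -> count=0 queue=[T4,T3] holders={T1,T2}
Step 15: signal(T2) -> count=0 queue=[T3] holders={T1,T4}
Step 16: wait(T2) -> count=0 queue=[T3,T2] holders={T1,T4}
Step 17: signal(T4) -> count=0 queue=[T2] holders={T1,T3}
Step 18: wait(T4) -> count=0 queue=[T2,T4] holders={T1,T3}
Step 19: signal(T3) -> count=0 queue=[T4] holders={T1,T2}
Final holders: T1,T2

Answer: T1,T2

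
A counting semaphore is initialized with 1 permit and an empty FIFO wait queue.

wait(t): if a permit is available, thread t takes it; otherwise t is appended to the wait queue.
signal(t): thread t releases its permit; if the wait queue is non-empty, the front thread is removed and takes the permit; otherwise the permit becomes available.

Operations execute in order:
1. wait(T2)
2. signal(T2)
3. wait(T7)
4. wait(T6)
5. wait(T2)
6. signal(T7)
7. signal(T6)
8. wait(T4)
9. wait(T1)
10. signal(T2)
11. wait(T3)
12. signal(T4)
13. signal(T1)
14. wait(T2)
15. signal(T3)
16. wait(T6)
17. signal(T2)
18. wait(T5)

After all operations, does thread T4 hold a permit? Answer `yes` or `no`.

Answer: no

Derivation:
Step 1: wait(T2) -> count=0 queue=[] holders={T2}
Step 2: signal(T2) -> count=1 queue=[] holders={none}
Step 3: wait(T7) -> count=0 queue=[] holders={T7}
Step 4: wait(T6) -> count=0 queue=[T6] holders={T7}
Step 5: wait(T2) -> count=0 queue=[T6,T2] holders={T7}
Step 6: signal(T7) -> count=0 queue=[T2] holders={T6}
Step 7: signal(T6) -> count=0 queue=[] holders={T2}
Step 8: wait(T4) -> count=0 queue=[T4] holders={T2}
Step 9: wait(T1) -> count=0 queue=[T4,T1] holders={T2}
Step 10: signal(T2) -> count=0 queue=[T1] holders={T4}
Step 11: wait(T3) -> count=0 queue=[T1,T3] holders={T4}
Step 12: signal(T4) -> count=0 queue=[T3] holders={T1}
Step 13: signal(T1) -> count=0 queue=[] holders={T3}
Step 14: wait(T2) -> count=0 queue=[T2] holders={T3}
Step 15: signal(T3) -> count=0 queue=[] holders={T2}
Step 16: wait(T6) -> count=0 queue=[T6] holders={T2}
Step 17: signal(T2) -> count=0 queue=[] holders={T6}
Step 18: wait(T5) -> count=0 queue=[T5] holders={T6}
Final holders: {T6} -> T4 not in holders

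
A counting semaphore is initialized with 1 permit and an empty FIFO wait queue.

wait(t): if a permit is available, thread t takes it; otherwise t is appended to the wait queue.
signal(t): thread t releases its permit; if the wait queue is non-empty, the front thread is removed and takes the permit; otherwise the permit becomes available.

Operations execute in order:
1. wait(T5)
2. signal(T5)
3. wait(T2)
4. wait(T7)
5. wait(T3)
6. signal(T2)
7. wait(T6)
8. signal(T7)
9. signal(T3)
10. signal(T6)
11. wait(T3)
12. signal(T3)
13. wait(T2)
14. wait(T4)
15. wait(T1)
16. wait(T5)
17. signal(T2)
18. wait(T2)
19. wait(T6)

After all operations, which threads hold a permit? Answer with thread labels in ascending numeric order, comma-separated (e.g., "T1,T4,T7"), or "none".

Answer: T4

Derivation:
Step 1: wait(T5) -> count=0 queue=[] holders={T5}
Step 2: signal(T5) -> count=1 queue=[] holders={none}
Step 3: wait(T2) -> count=0 queue=[] holders={T2}
Step 4: wait(T7) -> count=0 queue=[T7] holders={T2}
Step 5: wait(T3) -> count=0 queue=[T7,T3] holders={T2}
Step 6: signal(T2) -> count=0 queue=[T3] holders={T7}
Step 7: wait(T6) -> count=0 queue=[T3,T6] holders={T7}
Step 8: signal(T7) -> count=0 queue=[T6] holders={T3}
Step 9: signal(T3) -> count=0 queue=[] holders={T6}
Step 10: signal(T6) -> count=1 queue=[] holders={none}
Step 11: wait(T3) -> count=0 queue=[] holders={T3}
Step 12: signal(T3) -> count=1 queue=[] holders={none}
Step 13: wait(T2) -> count=0 queue=[] holders={T2}
Step 14: wait(T4) -> count=0 queue=[T4] holders={T2}
Step 15: wait(T1) -> count=0 queue=[T4,T1] holders={T2}
Step 16: wait(T5) -> count=0 queue=[T4,T1,T5] holders={T2}
Step 17: signal(T2) -> count=0 queue=[T1,T5] holders={T4}
Step 18: wait(T2) -> count=0 queue=[T1,T5,T2] holders={T4}
Step 19: wait(T6) -> count=0 queue=[T1,T5,T2,T6] holders={T4}
Final holders: T4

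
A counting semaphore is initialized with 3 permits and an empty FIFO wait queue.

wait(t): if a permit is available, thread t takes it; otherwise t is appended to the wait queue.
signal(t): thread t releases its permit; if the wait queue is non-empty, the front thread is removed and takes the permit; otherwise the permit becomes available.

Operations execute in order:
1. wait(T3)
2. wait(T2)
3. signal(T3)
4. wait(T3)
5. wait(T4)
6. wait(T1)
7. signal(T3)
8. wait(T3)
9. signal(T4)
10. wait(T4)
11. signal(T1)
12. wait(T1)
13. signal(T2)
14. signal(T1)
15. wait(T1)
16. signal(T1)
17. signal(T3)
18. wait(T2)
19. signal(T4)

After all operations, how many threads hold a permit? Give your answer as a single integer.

Step 1: wait(T3) -> count=2 queue=[] holders={T3}
Step 2: wait(T2) -> count=1 queue=[] holders={T2,T3}
Step 3: signal(T3) -> count=2 queue=[] holders={T2}
Step 4: wait(T3) -> count=1 queue=[] holders={T2,T3}
Step 5: wait(T4) -> count=0 queue=[] holders={T2,T3,T4}
Step 6: wait(T1) -> count=0 queue=[T1] holders={T2,T3,T4}
Step 7: signal(T3) -> count=0 queue=[] holders={T1,T2,T4}
Step 8: wait(T3) -> count=0 queue=[T3] holders={T1,T2,T4}
Step 9: signal(T4) -> count=0 queue=[] holders={T1,T2,T3}
Step 10: wait(T4) -> count=0 queue=[T4] holders={T1,T2,T3}
Step 11: signal(T1) -> count=0 queue=[] holders={T2,T3,T4}
Step 12: wait(T1) -> count=0 queue=[T1] holders={T2,T3,T4}
Step 13: signal(T2) -> count=0 queue=[] holders={T1,T3,T4}
Step 14: signal(T1) -> count=1 queue=[] holders={T3,T4}
Step 15: wait(T1) -> count=0 queue=[] holders={T1,T3,T4}
Step 16: signal(T1) -> count=1 queue=[] holders={T3,T4}
Step 17: signal(T3) -> count=2 queue=[] holders={T4}
Step 18: wait(T2) -> count=1 queue=[] holders={T2,T4}
Step 19: signal(T4) -> count=2 queue=[] holders={T2}
Final holders: {T2} -> 1 thread(s)

Answer: 1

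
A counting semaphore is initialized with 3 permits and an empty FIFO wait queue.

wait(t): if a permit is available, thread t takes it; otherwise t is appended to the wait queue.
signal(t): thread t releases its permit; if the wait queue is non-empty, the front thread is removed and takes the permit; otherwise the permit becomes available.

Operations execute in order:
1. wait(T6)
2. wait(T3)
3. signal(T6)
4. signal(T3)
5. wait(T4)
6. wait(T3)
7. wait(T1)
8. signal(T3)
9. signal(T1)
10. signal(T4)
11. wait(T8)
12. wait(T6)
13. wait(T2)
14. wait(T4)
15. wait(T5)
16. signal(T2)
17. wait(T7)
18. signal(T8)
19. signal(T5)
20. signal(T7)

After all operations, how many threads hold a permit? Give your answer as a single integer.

Step 1: wait(T6) -> count=2 queue=[] holders={T6}
Step 2: wait(T3) -> count=1 queue=[] holders={T3,T6}
Step 3: signal(T6) -> count=2 queue=[] holders={T3}
Step 4: signal(T3) -> count=3 queue=[] holders={none}
Step 5: wait(T4) -> count=2 queue=[] holders={T4}
Step 6: wait(T3) -> count=1 queue=[] holders={T3,T4}
Step 7: wait(T1) -> count=0 queue=[] holders={T1,T3,T4}
Step 8: signal(T3) -> count=1 queue=[] holders={T1,T4}
Step 9: signal(T1) -> count=2 queue=[] holders={T4}
Step 10: signal(T4) -> count=3 queue=[] holders={none}
Step 11: wait(T8) -> count=2 queue=[] holders={T8}
Step 12: wait(T6) -> count=1 queue=[] holders={T6,T8}
Step 13: wait(T2) -> count=0 queue=[] holders={T2,T6,T8}
Step 14: wait(T4) -> count=0 queue=[T4] holders={T2,T6,T8}
Step 15: wait(T5) -> count=0 queue=[T4,T5] holders={T2,T6,T8}
Step 16: signal(T2) -> count=0 queue=[T5] holders={T4,T6,T8}
Step 17: wait(T7) -> count=0 queue=[T5,T7] holders={T4,T6,T8}
Step 18: signal(T8) -> count=0 queue=[T7] holders={T4,T5,T6}
Step 19: signal(T5) -> count=0 queue=[] holders={T4,T6,T7}
Step 20: signal(T7) -> count=1 queue=[] holders={T4,T6}
Final holders: {T4,T6} -> 2 thread(s)

Answer: 2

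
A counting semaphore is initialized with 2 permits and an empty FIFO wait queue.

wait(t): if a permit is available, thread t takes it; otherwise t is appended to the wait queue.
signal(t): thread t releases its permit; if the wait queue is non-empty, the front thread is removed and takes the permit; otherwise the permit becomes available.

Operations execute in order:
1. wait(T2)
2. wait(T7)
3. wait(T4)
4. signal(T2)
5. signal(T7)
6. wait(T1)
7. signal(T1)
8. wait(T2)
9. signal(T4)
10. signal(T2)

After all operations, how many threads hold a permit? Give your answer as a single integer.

Answer: 0

Derivation:
Step 1: wait(T2) -> count=1 queue=[] holders={T2}
Step 2: wait(T7) -> count=0 queue=[] holders={T2,T7}
Step 3: wait(T4) -> count=0 queue=[T4] holders={T2,T7}
Step 4: signal(T2) -> count=0 queue=[] holders={T4,T7}
Step 5: signal(T7) -> count=1 queue=[] holders={T4}
Step 6: wait(T1) -> count=0 queue=[] holders={T1,T4}
Step 7: signal(T1) -> count=1 queue=[] holders={T4}
Step 8: wait(T2) -> count=0 queue=[] holders={T2,T4}
Step 9: signal(T4) -> count=1 queue=[] holders={T2}
Step 10: signal(T2) -> count=2 queue=[] holders={none}
Final holders: {none} -> 0 thread(s)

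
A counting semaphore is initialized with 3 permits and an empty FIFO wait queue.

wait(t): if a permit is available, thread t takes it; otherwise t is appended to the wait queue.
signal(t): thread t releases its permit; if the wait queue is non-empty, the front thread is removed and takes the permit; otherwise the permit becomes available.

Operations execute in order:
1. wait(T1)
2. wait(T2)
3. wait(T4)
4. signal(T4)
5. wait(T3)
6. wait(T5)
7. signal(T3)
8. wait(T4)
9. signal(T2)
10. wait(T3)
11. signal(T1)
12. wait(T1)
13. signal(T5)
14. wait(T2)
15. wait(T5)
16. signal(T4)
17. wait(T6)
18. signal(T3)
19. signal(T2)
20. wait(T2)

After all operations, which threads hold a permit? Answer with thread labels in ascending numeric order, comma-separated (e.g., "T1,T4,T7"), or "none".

Answer: T1,T5,T6

Derivation:
Step 1: wait(T1) -> count=2 queue=[] holders={T1}
Step 2: wait(T2) -> count=1 queue=[] holders={T1,T2}
Step 3: wait(T4) -> count=0 queue=[] holders={T1,T2,T4}
Step 4: signal(T4) -> count=1 queue=[] holders={T1,T2}
Step 5: wait(T3) -> count=0 queue=[] holders={T1,T2,T3}
Step 6: wait(T5) -> count=0 queue=[T5] holders={T1,T2,T3}
Step 7: signal(T3) -> count=0 queue=[] holders={T1,T2,T5}
Step 8: wait(T4) -> count=0 queue=[T4] holders={T1,T2,T5}
Step 9: signal(T2) -> count=0 queue=[] holders={T1,T4,T5}
Step 10: wait(T3) -> count=0 queue=[T3] holders={T1,T4,T5}
Step 11: signal(T1) -> count=0 queue=[] holders={T3,T4,T5}
Step 12: wait(T1) -> count=0 queue=[T1] holders={T3,T4,T5}
Step 13: signal(T5) -> count=0 queue=[] holders={T1,T3,T4}
Step 14: wait(T2) -> count=0 queue=[T2] holders={T1,T3,T4}
Step 15: wait(T5) -> count=0 queue=[T2,T5] holders={T1,T3,T4}
Step 16: signal(T4) -> count=0 queue=[T5] holders={T1,T2,T3}
Step 17: wait(T6) -> count=0 queue=[T5,T6] holders={T1,T2,T3}
Step 18: signal(T3) -> count=0 queue=[T6] holders={T1,T2,T5}
Step 19: signal(T2) -> count=0 queue=[] holders={T1,T5,T6}
Step 20: wait(T2) -> count=0 queue=[T2] holders={T1,T5,T6}
Final holders: T1,T5,T6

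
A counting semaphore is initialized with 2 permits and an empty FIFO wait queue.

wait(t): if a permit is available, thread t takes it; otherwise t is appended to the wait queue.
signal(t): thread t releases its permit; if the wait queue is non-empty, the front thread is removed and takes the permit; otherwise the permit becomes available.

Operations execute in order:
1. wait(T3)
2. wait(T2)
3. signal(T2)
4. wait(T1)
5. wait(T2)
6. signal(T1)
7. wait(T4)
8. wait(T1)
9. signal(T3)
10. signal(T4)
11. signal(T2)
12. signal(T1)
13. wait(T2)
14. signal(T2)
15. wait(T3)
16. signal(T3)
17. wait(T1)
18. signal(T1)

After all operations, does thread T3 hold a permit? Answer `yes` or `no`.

Step 1: wait(T3) -> count=1 queue=[] holders={T3}
Step 2: wait(T2) -> count=0 queue=[] holders={T2,T3}
Step 3: signal(T2) -> count=1 queue=[] holders={T3}
Step 4: wait(T1) -> count=0 queue=[] holders={T1,T3}
Step 5: wait(T2) -> count=0 queue=[T2] holders={T1,T3}
Step 6: signal(T1) -> count=0 queue=[] holders={T2,T3}
Step 7: wait(T4) -> count=0 queue=[T4] holders={T2,T3}
Step 8: wait(T1) -> count=0 queue=[T4,T1] holders={T2,T3}
Step 9: signal(T3) -> count=0 queue=[T1] holders={T2,T4}
Step 10: signal(T4) -> count=0 queue=[] holders={T1,T2}
Step 11: signal(T2) -> count=1 queue=[] holders={T1}
Step 12: signal(T1) -> count=2 queue=[] holders={none}
Step 13: wait(T2) -> count=1 queue=[] holders={T2}
Step 14: signal(T2) -> count=2 queue=[] holders={none}
Step 15: wait(T3) -> count=1 queue=[] holders={T3}
Step 16: signal(T3) -> count=2 queue=[] holders={none}
Step 17: wait(T1) -> count=1 queue=[] holders={T1}
Step 18: signal(T1) -> count=2 queue=[] holders={none}
Final holders: {none} -> T3 not in holders

Answer: no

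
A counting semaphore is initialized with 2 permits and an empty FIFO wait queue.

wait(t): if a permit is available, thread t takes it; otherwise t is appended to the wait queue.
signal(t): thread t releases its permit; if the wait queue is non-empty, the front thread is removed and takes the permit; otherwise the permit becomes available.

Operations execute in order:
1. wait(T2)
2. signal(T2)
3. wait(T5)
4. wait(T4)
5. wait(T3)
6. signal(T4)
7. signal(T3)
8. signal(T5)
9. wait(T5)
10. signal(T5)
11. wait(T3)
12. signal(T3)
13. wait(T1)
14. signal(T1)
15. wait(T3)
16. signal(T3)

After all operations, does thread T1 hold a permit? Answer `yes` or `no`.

Step 1: wait(T2) -> count=1 queue=[] holders={T2}
Step 2: signal(T2) -> count=2 queue=[] holders={none}
Step 3: wait(T5) -> count=1 queue=[] holders={T5}
Step 4: wait(T4) -> count=0 queue=[] holders={T4,T5}
Step 5: wait(T3) -> count=0 queue=[T3] holders={T4,T5}
Step 6: signal(T4) -> count=0 queue=[] holders={T3,T5}
Step 7: signal(T3) -> count=1 queue=[] holders={T5}
Step 8: signal(T5) -> count=2 queue=[] holders={none}
Step 9: wait(T5) -> count=1 queue=[] holders={T5}
Step 10: signal(T5) -> count=2 queue=[] holders={none}
Step 11: wait(T3) -> count=1 queue=[] holders={T3}
Step 12: signal(T3) -> count=2 queue=[] holders={none}
Step 13: wait(T1) -> count=1 queue=[] holders={T1}
Step 14: signal(T1) -> count=2 queue=[] holders={none}
Step 15: wait(T3) -> count=1 queue=[] holders={T3}
Step 16: signal(T3) -> count=2 queue=[] holders={none}
Final holders: {none} -> T1 not in holders

Answer: no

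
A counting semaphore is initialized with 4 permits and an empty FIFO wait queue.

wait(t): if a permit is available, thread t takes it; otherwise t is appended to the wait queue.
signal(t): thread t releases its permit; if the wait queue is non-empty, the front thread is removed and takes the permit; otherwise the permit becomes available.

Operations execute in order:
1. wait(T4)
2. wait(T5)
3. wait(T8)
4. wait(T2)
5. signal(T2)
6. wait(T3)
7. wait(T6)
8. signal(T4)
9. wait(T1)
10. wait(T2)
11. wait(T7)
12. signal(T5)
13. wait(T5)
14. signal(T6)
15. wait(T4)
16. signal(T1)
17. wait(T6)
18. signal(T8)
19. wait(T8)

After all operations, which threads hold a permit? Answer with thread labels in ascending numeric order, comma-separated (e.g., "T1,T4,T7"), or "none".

Answer: T2,T3,T5,T7

Derivation:
Step 1: wait(T4) -> count=3 queue=[] holders={T4}
Step 2: wait(T5) -> count=2 queue=[] holders={T4,T5}
Step 3: wait(T8) -> count=1 queue=[] holders={T4,T5,T8}
Step 4: wait(T2) -> count=0 queue=[] holders={T2,T4,T5,T8}
Step 5: signal(T2) -> count=1 queue=[] holders={T4,T5,T8}
Step 6: wait(T3) -> count=0 queue=[] holders={T3,T4,T5,T8}
Step 7: wait(T6) -> count=0 queue=[T6] holders={T3,T4,T5,T8}
Step 8: signal(T4) -> count=0 queue=[] holders={T3,T5,T6,T8}
Step 9: wait(T1) -> count=0 queue=[T1] holders={T3,T5,T6,T8}
Step 10: wait(T2) -> count=0 queue=[T1,T2] holders={T3,T5,T6,T8}
Step 11: wait(T7) -> count=0 queue=[T1,T2,T7] holders={T3,T5,T6,T8}
Step 12: signal(T5) -> count=0 queue=[T2,T7] holders={T1,T3,T6,T8}
Step 13: wait(T5) -> count=0 queue=[T2,T7,T5] holders={T1,T3,T6,T8}
Step 14: signal(T6) -> count=0 queue=[T7,T5] holders={T1,T2,T3,T8}
Step 15: wait(T4) -> count=0 queue=[T7,T5,T4] holders={T1,T2,T3,T8}
Step 16: signal(T1) -> count=0 queue=[T5,T4] holders={T2,T3,T7,T8}
Step 17: wait(T6) -> count=0 queue=[T5,T4,T6] holders={T2,T3,T7,T8}
Step 18: signal(T8) -> count=0 queue=[T4,T6] holders={T2,T3,T5,T7}
Step 19: wait(T8) -> count=0 queue=[T4,T6,T8] holders={T2,T3,T5,T7}
Final holders: T2,T3,T5,T7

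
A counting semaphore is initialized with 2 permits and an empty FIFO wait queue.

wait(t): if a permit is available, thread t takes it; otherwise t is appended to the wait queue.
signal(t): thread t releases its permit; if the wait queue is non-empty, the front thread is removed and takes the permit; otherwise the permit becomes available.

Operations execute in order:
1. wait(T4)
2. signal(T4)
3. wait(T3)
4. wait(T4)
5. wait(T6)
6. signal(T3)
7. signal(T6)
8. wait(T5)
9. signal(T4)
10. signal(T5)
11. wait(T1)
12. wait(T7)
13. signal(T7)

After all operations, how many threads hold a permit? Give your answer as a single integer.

Answer: 1

Derivation:
Step 1: wait(T4) -> count=1 queue=[] holders={T4}
Step 2: signal(T4) -> count=2 queue=[] holders={none}
Step 3: wait(T3) -> count=1 queue=[] holders={T3}
Step 4: wait(T4) -> count=0 queue=[] holders={T3,T4}
Step 5: wait(T6) -> count=0 queue=[T6] holders={T3,T4}
Step 6: signal(T3) -> count=0 queue=[] holders={T4,T6}
Step 7: signal(T6) -> count=1 queue=[] holders={T4}
Step 8: wait(T5) -> count=0 queue=[] holders={T4,T5}
Step 9: signal(T4) -> count=1 queue=[] holders={T5}
Step 10: signal(T5) -> count=2 queue=[] holders={none}
Step 11: wait(T1) -> count=1 queue=[] holders={T1}
Step 12: wait(T7) -> count=0 queue=[] holders={T1,T7}
Step 13: signal(T7) -> count=1 queue=[] holders={T1}
Final holders: {T1} -> 1 thread(s)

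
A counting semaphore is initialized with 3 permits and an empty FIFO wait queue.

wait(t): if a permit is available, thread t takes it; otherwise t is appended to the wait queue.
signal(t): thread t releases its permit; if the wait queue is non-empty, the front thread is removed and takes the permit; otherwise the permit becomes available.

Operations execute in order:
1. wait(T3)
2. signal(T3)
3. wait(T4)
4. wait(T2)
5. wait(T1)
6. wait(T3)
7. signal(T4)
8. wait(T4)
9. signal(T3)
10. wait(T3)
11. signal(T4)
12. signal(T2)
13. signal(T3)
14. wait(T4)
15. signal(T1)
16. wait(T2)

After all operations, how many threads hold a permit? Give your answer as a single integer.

Answer: 2

Derivation:
Step 1: wait(T3) -> count=2 queue=[] holders={T3}
Step 2: signal(T3) -> count=3 queue=[] holders={none}
Step 3: wait(T4) -> count=2 queue=[] holders={T4}
Step 4: wait(T2) -> count=1 queue=[] holders={T2,T4}
Step 5: wait(T1) -> count=0 queue=[] holders={T1,T2,T4}
Step 6: wait(T3) -> count=0 queue=[T3] holders={T1,T2,T4}
Step 7: signal(T4) -> count=0 queue=[] holders={T1,T2,T3}
Step 8: wait(T4) -> count=0 queue=[T4] holders={T1,T2,T3}
Step 9: signal(T3) -> count=0 queue=[] holders={T1,T2,T4}
Step 10: wait(T3) -> count=0 queue=[T3] holders={T1,T2,T4}
Step 11: signal(T4) -> count=0 queue=[] holders={T1,T2,T3}
Step 12: signal(T2) -> count=1 queue=[] holders={T1,T3}
Step 13: signal(T3) -> count=2 queue=[] holders={T1}
Step 14: wait(T4) -> count=1 queue=[] holders={T1,T4}
Step 15: signal(T1) -> count=2 queue=[] holders={T4}
Step 16: wait(T2) -> count=1 queue=[] holders={T2,T4}
Final holders: {T2,T4} -> 2 thread(s)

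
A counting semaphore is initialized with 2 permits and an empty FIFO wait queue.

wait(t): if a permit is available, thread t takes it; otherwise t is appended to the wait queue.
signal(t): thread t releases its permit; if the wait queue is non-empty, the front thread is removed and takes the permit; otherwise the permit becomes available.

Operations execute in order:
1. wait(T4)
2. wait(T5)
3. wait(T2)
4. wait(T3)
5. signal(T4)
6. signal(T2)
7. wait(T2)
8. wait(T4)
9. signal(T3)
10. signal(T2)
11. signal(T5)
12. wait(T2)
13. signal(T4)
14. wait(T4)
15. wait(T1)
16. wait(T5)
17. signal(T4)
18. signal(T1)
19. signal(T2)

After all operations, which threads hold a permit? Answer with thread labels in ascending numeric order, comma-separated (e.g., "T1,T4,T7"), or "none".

Step 1: wait(T4) -> count=1 queue=[] holders={T4}
Step 2: wait(T5) -> count=0 queue=[] holders={T4,T5}
Step 3: wait(T2) -> count=0 queue=[T2] holders={T4,T5}
Step 4: wait(T3) -> count=0 queue=[T2,T3] holders={T4,T5}
Step 5: signal(T4) -> count=0 queue=[T3] holders={T2,T5}
Step 6: signal(T2) -> count=0 queue=[] holders={T3,T5}
Step 7: wait(T2) -> count=0 queue=[T2] holders={T3,T5}
Step 8: wait(T4) -> count=0 queue=[T2,T4] holders={T3,T5}
Step 9: signal(T3) -> count=0 queue=[T4] holders={T2,T5}
Step 10: signal(T2) -> count=0 queue=[] holders={T4,T5}
Step 11: signal(T5) -> count=1 queue=[] holders={T4}
Step 12: wait(T2) -> count=0 queue=[] holders={T2,T4}
Step 13: signal(T4) -> count=1 queue=[] holders={T2}
Step 14: wait(T4) -> count=0 queue=[] holders={T2,T4}
Step 15: wait(T1) -> count=0 queue=[T1] holders={T2,T4}
Step 16: wait(T5) -> count=0 queue=[T1,T5] holders={T2,T4}
Step 17: signal(T4) -> count=0 queue=[T5] holders={T1,T2}
Step 18: signal(T1) -> count=0 queue=[] holders={T2,T5}
Step 19: signal(T2) -> count=1 queue=[] holders={T5}
Final holders: T5

Answer: T5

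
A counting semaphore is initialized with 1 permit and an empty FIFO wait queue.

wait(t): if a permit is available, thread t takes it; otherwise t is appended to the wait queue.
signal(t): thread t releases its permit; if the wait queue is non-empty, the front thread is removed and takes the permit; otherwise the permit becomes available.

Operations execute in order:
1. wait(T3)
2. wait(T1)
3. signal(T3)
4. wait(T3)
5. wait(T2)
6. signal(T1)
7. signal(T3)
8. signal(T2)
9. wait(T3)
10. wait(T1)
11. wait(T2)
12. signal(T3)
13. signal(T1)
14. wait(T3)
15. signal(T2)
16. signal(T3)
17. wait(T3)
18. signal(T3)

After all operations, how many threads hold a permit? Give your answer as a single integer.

Step 1: wait(T3) -> count=0 queue=[] holders={T3}
Step 2: wait(T1) -> count=0 queue=[T1] holders={T3}
Step 3: signal(T3) -> count=0 queue=[] holders={T1}
Step 4: wait(T3) -> count=0 queue=[T3] holders={T1}
Step 5: wait(T2) -> count=0 queue=[T3,T2] holders={T1}
Step 6: signal(T1) -> count=0 queue=[T2] holders={T3}
Step 7: signal(T3) -> count=0 queue=[] holders={T2}
Step 8: signal(T2) -> count=1 queue=[] holders={none}
Step 9: wait(T3) -> count=0 queue=[] holders={T3}
Step 10: wait(T1) -> count=0 queue=[T1] holders={T3}
Step 11: wait(T2) -> count=0 queue=[T1,T2] holders={T3}
Step 12: signal(T3) -> count=0 queue=[T2] holders={T1}
Step 13: signal(T1) -> count=0 queue=[] holders={T2}
Step 14: wait(T3) -> count=0 queue=[T3] holders={T2}
Step 15: signal(T2) -> count=0 queue=[] holders={T3}
Step 16: signal(T3) -> count=1 queue=[] holders={none}
Step 17: wait(T3) -> count=0 queue=[] holders={T3}
Step 18: signal(T3) -> count=1 queue=[] holders={none}
Final holders: {none} -> 0 thread(s)

Answer: 0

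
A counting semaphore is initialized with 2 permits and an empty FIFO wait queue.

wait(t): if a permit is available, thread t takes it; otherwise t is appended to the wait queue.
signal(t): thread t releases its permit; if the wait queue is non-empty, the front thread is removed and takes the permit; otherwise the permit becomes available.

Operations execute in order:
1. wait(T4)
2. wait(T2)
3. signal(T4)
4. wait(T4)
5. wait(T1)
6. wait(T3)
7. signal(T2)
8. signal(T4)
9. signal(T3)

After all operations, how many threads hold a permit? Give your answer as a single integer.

Step 1: wait(T4) -> count=1 queue=[] holders={T4}
Step 2: wait(T2) -> count=0 queue=[] holders={T2,T4}
Step 3: signal(T4) -> count=1 queue=[] holders={T2}
Step 4: wait(T4) -> count=0 queue=[] holders={T2,T4}
Step 5: wait(T1) -> count=0 queue=[T1] holders={T2,T4}
Step 6: wait(T3) -> count=0 queue=[T1,T3] holders={T2,T4}
Step 7: signal(T2) -> count=0 queue=[T3] holders={T1,T4}
Step 8: signal(T4) -> count=0 queue=[] holders={T1,T3}
Step 9: signal(T3) -> count=1 queue=[] holders={T1}
Final holders: {T1} -> 1 thread(s)

Answer: 1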